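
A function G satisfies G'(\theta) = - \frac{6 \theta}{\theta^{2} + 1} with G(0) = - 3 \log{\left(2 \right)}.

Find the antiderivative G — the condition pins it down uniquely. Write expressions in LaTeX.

G'(\theta) matches the chain-rule pattern g'(h)*h' with inner function h(\theta) = 2 \theta^{2} + 2; substituting u = h(\theta) collapses the integral.
A general antiderivative is - 3 \log{\left(2 \theta^{2} + 2 \right)} + C.
The condition gives C = - 3 \log{\left(2 \right)} - (- 3 \log{\left(2 \right)}) = 0.
So G(\theta) = - 3 \log{\left(2 \theta^{2} + 2 \right)}.
Check: d/d\theta[- 3 \log{\left(2 \theta^{2} + 2 \right)}] = - \frac{6 \theta}{\theta^{2} + 1} = G'(\theta).

G(\theta) = - 3 \log{\left(2 \theta^{2} + 2 \right)}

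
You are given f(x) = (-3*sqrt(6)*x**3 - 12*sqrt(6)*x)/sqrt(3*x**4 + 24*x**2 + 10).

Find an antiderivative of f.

f matches the chain-rule pattern g'(h)*h' with inner function h(x) = x**4/2 + 4*x**2 + 5/3; substituting u = h(x) collapses the integral.
Check: d/dx[-3*sqrt(x**4/2 + 4*x**2 + 5/3)] = (-3*sqrt(6)*x**3 - 12*sqrt(6)*x)/sqrt(3*x**4 + 24*x**2 + 10) = f(x).

An antiderivative is F(x) = -3*sqrt(x**4/2 + 4*x**2 + 5/3).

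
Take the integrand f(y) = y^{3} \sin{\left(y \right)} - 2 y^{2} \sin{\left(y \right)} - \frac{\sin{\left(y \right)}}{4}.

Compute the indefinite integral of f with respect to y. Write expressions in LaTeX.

F(y) = - y^{3} \cos{\left(y \right)} + 3 y^{2} \sin{\left(y \right)} + 2 y^{2} \cos{\left(y \right)} - 4 y \sin{\left(y \right)} + 6 y \cos{\left(y \right)} - 6 \sin{\left(y \right)} - \frac{15 \cos{\left(y \right)}}{4} + C

Integrate term by term and add the pieces.
Check: d/dy[- y^{3} \cos{\left(y \right)} + 3 y^{2} \sin{\left(y \right)} + 2 y^{2} \cos{\left(y \right)} - 4 y \sin{\left(y \right)} + 6 y \cos{\left(y \right)} - 6 \sin{\left(y \right)} - \frac{15 \cos{\left(y \right)}}{4}] = y^{3} \sin{\left(y \right)} - 2 y^{2} \sin{\left(y \right)} - \frac{\sin{\left(y \right)}}{4} = f(y).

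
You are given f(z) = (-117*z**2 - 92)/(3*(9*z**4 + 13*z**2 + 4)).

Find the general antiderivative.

Since d/dz undoes antidifferentiation here, F'(z) = f(z) is required of F(z).
Check: d/dz[-(5*atan(z) + 12*atan(3*z/2))/3] = (-117*z**2 - 92)/(27*z**4 + 39*z**2 + 12), which equals f(z).

F(z) = -(5*atan(z) + 12*atan(3*z/2))/3 + C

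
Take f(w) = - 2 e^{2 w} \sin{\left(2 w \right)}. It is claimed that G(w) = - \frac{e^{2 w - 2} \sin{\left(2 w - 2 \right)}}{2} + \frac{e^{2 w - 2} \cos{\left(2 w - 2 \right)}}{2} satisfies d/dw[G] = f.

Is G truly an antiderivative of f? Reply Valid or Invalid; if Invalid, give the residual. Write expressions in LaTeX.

d/dw[G] = - \frac{2 e^{2 w} \sin{\left(2 w - 2 \right)}}{e^{2}}
d/dw[G] - f(w) = 2 e^{2 w} \sin{\left(2 w \right)} - \frac{2 e^{2 w} \sin{\left(2 w - 2 \right)}}{e^{2}} != 0.

Invalid: d/dw[G] - f = 2 e^{2 w} \sin{\left(2 w \right)} - \frac{2 e^{2 w} \sin{\left(2 w - 2 \right)}}{e^{2}}, which is not 0.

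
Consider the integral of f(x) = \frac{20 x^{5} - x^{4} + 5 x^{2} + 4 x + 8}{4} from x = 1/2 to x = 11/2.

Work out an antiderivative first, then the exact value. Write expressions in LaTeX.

Antiderivative: F(x) = \frac{5 x^{6}}{6} - \frac{x^{5}}{20} + \frac{5 x^{3}}{12} + \frac{x^{2}}{2} + 2 x; value = \frac{4398685}{192}

For F(x) to be correct the identity F'(x) - f(x) = 0 must hold.
F(x) = \frac{5 x^{6}}{6} - \frac{x^{5}}{20} + \frac{5 x^{3}}{12} + \frac{x^{2}}{2} + 2 x is an antiderivative of f.
Check: d/dx[\frac{5 x^{6}}{6} - \frac{x^{5}}{20} + \frac{5 x^{3}}{12} + \frac{x^{2}}{2} + 2 x] = 5 x^{5} - \frac{x^{4}}{4} + \frac{5 x^{2}}{4} + x + 2, which equals f(x).
F(11/2) = \frac{3665761}{160}; F(1/2) = \frac{1141}{960}.
Integral = F(11/2) - F(1/2) = \frac{4398685}{192}.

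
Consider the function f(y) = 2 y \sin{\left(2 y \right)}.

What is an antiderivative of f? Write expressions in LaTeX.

Check any antiderivative F(y) by computing F'(y) and comparing it with f(y).
Check: d/dy[- y \cos{\left(2 y \right)} + \frac{\sin{\left(2 y \right)}}{2}] = 2 y \sin{\left(2 y \right)} = f(y).

An antiderivative is F(y) = - y \cos{\left(2 y \right)} + \frac{\sin{\left(2 y \right)}}{2}.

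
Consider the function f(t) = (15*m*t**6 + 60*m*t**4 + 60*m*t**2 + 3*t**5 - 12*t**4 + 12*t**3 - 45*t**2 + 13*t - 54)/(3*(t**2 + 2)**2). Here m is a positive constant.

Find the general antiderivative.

F(t) = (10*m*t**5 + 20*m*t**3 + 3*t**4 - 24*t**3 + 6*t**2 - 54*t - 1)/(6*(t**2 + 2)) + C

Check any antiderivative F(t) by computing F'(t) and comparing it with f(t).
Check: d/dt[(10*m*t**5 + 20*m*t**3 + 3*t**4 - 24*t**3 + 6*t**2 - 54*t - 1)/(6*(t**2 + 2))] = (15*m*t**6 + 60*m*t**4 + 60*m*t**2 + 3*t**5 - 12*t**4 + 12*t**3 - 45*t**2 + 13*t - 54)/(3*t**4 + 12*t**2 + 12), which equals f(t).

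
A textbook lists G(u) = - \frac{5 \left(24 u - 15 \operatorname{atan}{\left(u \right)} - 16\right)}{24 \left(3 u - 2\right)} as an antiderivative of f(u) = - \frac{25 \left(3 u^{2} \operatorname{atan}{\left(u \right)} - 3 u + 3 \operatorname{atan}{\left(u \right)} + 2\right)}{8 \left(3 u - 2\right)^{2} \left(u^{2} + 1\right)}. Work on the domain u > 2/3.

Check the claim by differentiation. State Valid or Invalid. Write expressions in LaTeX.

Valid - the claim checks out under differentiation.

d/du[G] = \frac{- 75 u^{2} \operatorname{atan}{\left(u \right)} + 75 u - 75 \operatorname{atan}{\left(u \right)} - 50}{72 u^{4} - 96 u^{3} + 104 u^{2} - 96 u + 32}
This equals f(u) exactly, so the claim holds.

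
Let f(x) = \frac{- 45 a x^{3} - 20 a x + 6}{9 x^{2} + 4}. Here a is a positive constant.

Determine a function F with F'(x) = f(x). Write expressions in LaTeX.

Since d/dx undoes antidifferentiation here, F'(x) = f(x) is required of F(x).
Check: d/dx[- \frac{5 a x^{2}}{2} + \operatorname{atan}{\left(\frac{3 x}{2} \right)}] = \frac{- 45 a x^{3} - 20 a x + 6}{9 x^{2} + 4} = f(x).

An antiderivative is F(x) = - \frac{5 a x^{2}}{2} + \operatorname{atan}{\left(\frac{3 x}{2} \right)}.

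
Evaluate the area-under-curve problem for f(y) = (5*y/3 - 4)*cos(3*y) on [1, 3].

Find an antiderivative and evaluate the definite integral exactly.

Differentiate the proposed F(y) back; it has to land on f(y) exactly.
F(y) = (15*y*sin(3*y) - 36*sin(3*y) + 5*cos(3*y))/27 is an antiderivative of f.
Check: d/dy[(15*y*sin(3*y) - 36*sin(3*y) + 5*cos(3*y))/27] = 5*y*cos(3*y)/3 - 4*cos(3*y), which equals f(y).
F(3) = 5*cos(9)/27 + sin(9)/3; F(1) = 5*cos(3)/27 - 7*sin(3)/9.
Integral = F(3) - F(1) = 5*cos(9)/27 + 7*sin(3)/9 + sin(9)/3 - 5*cos(3)/27.

Antiderivative: F(y) = (15*y*sin(3*y) - 36*sin(3*y) + 5*cos(3*y))/27; value = 5*cos(9)/27 + 7*sin(3)/9 + sin(9)/3 - 5*cos(3)/27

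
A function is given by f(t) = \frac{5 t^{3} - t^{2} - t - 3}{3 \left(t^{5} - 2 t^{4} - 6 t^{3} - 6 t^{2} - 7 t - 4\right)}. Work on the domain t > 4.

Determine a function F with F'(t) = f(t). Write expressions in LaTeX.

The denominator factors as 3 \left(t - 4\right) \left(t + 1\right)^{2} \left(t^{2} + 1\right); partial fractions split f into directly integrable pieces: - \frac{t - 13}{51 \left(t^{2} + 1\right)} - \frac{16}{75 \left(t + 1\right)} + \frac{4}{15 \left(t + 1\right)^{2}} + \frac{99}{425 \left(t - 4\right)}.
Check: d/dt[\frac{99 \log{\left(t - 4 \right)}}{425} - \frac{16 \log{\left(t + 1 \right)}}{75} - \frac{\log{\left(t^{2} + 1 \right)}}{102} + \frac{13 \operatorname{atan}{\left(t \right)}}{51} - \frac{4}{15 t + 15}] = \frac{5 t^{3} - t^{2} - t - 3}{3 t^{5} - 6 t^{4} - 18 t^{3} - 18 t^{2} - 21 t - 12}, which equals f(t).

An antiderivative is F(t) = \frac{99 \log{\left(t - 4 \right)}}{425} - \frac{16 \log{\left(t + 1 \right)}}{75} - \frac{\log{\left(t^{2} + 1 \right)}}{102} + \frac{13 \operatorname{atan}{\left(t \right)}}{51} - \frac{4}{15 t + 15}.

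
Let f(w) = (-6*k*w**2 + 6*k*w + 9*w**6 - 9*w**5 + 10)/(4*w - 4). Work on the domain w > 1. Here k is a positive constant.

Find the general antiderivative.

A first test for any F(w): its w-derivative must equal f(w) identically.
Check: d/dw[(-6*k*w**2 + 3*w**6 + 20*log(w - 1))/8] = (-6*k*w**2 + 6*k*w + 9*w**6 - 9*w**5 + 10)/(4*w - 4) = f(w).

F(w) = (-6*k*w**2 + 3*w**6 + 20*log(w - 1))/8 + C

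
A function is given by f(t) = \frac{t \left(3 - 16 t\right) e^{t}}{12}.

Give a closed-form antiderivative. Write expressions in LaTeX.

Recognize the product-rule pattern: f = u'v + uv' with u = - \frac{4 t^{2}}{3} + \frac{35 t}{12} - \frac{35}{12}, v = e^{t}, so integration by parts undoes it.
Check: d/dt[\frac{\left(- 16 t^{2} + 35 t - 35\right) e^{t}}{12}] = - \frac{4 t^{2} e^{t}}{3} + \frac{t e^{t}}{4}, which equals f(t).

An antiderivative is F(t) = \frac{\left(- 16 t^{2} + 35 t - 35\right) e^{t}}{12}.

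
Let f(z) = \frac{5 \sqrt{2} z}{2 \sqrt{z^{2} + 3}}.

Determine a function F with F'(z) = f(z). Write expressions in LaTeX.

The substitution u = \frac{z^{2}}{2} + \frac{3}{2} works: f is exactly (dF/du)*(du/dz) for that inner function.
Check: d/dz[\frac{5 \sqrt{2} \sqrt{z^{2} + 3}}{2}] = \frac{5 \sqrt{2} z}{2 \sqrt{z^{2} + 3}} = f(z).

An antiderivative is F(z) = \frac{5 \sqrt{2} \sqrt{z^{2} + 3}}{2}.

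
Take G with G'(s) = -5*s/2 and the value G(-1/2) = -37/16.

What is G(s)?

Check a candidate G(s) by differentiating: d/ds[G] must match the given G'(s).
A general antiderivative is -5*s**2/4 - 1 + C.
The condition gives C = -37/16 - (-21/16) = -1.
So G(s) = -5*s**2/4 - 2.
Check: d/ds[-5*s**2/4 - 2] = -5*s/2 = G'(s).

G(s) = -5*s**2/4 - 2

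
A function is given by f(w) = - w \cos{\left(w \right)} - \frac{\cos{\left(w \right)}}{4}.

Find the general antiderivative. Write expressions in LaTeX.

Integrate term by term and add the pieces.
Check: d/dw[- w \sin{\left(w \right)} - \frac{\sin{\left(w \right)}}{4} - \cos{\left(w \right)}] = - w \cos{\left(w \right)} - \frac{\cos{\left(w \right)}}{4} = f(w).

F(w) = - w \sin{\left(w \right)} - \frac{\sin{\left(w \right)}}{4} - \cos{\left(w \right)} + C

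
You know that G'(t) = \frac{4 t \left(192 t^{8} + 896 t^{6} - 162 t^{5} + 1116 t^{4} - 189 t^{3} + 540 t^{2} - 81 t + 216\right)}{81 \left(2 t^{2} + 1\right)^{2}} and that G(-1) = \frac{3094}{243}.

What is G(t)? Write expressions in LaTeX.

G'(t) has the shape u'v + uv' for u = - \frac{4}{3 \left(2 t^{2} + 1\right)} and v = t^{5} + 3 t^{4} + t^{3} - 2 t^{2} - 3 \left(- \frac{2 t^{2}}{3} - 1\right)^{4} — it is the derivative of the product u*v.
A general antiderivative is - \frac{4 \left(t^{5} + 3 t^{4} + t^{3} - 2 t^{2} - 3 \left(- \frac{2 t^{2}}{3} - 1\right)^{4}\right)}{3 \left(2 t^{2} + 1\right)} + C.
The condition gives C = \frac{3094}{243} - (\frac{2608}{243}) = 2.
So G(t) = 2 - \frac{4 \left(t^{5} + 3 t^{4} + t^{3} - 2 t^{2} - 3 \left(- \frac{2 t^{2}}{3} - 1\right)^{4}\right)}{3 \left(2 t^{2} + 1\right)}.
Check: d/dt[2 - \frac{4 \left(t^{5} + 3 t^{4} + t^{3} - 2 t^{2} - 3 \left(- \frac{2 t^{2}}{3} - 1\right)^{4}\right)}{3 \left(2 t^{2} + 1\right)}] = \frac{768 t^{9} + 3584 t^{7} - 648 t^{6} + 4464 t^{5} - 756 t^{4} + 2160 t^{3} - 324 t^{2} + 864 t}{324 t^{4} + 324 t^{2} + 81}, which equals G'(t).

G(t) = 2 - \frac{4 \left(t^{5} + 3 t^{4} + t^{3} - 2 t^{2} - 3 \left(- \frac{2 t^{2}}{3} - 1\right)^{4}\right)}{3 \left(2 t^{2} + 1\right)}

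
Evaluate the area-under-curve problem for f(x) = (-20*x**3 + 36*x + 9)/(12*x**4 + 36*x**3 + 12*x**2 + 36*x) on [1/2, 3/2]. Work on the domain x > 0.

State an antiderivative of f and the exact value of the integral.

Antiderivative: F(x) = log(x)/4 - 49*log(x + 3)/40 - 83*log(x**2 + 1)/240 + 53*atan(x)/40; value = -49*log(9/2)/40 - 53*atan(1/2)/40 - 83*log(13/4)/240 + 83*log(5/4)/240 + log(3/2)/4 + log(2)/4 + 53*atan(3/2)/40 + 49*log(7/2)/40

Factor the denominator (12*x*(x + 3)*(x**2 + 1)) and decompose: f = -(83*x - 159)/(120*(x**2 + 1)) - 49/(40*(x + 3)) + 1/(4*x); each piece integrates to a log, atan, or power term.
F(x) = log(x)/4 - 49*log(x + 3)/40 - 83*log(x**2 + 1)/240 + 53*atan(x)/40 is an antiderivative of f.
Check: d/dx[log(x)/4 - 49*log(x + 3)/40 - 83*log(x**2 + 1)/240 + 53*atan(x)/40] = (-20*x**3 + 36*x + 9)/(12*x**4 + 36*x**3 + 12*x**2 + 36*x) = f(x).
F(3/2) = -49*log(9/2)/40 - 83*log(13/4)/240 + log(3/2)/4 + 53*atan(3/2)/40; F(1/2) = -49*log(7/2)/40 - log(2)/4 - 83*log(5/4)/240 + 53*atan(1/2)/40.
Integral = F(3/2) - F(1/2) = -49*log(9/2)/40 - 53*atan(1/2)/40 - 83*log(13/4)/240 + 83*log(5/4)/240 + log(3/2)/4 + log(2)/4 + 53*atan(3/2)/40 + 49*log(7/2)/40.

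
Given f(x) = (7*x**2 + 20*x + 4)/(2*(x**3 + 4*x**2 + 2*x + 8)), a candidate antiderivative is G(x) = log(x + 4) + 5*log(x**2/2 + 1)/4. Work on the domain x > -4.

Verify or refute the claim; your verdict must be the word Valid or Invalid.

Valid - the claim checks out under differentiation.

d/dx[G] = (7*x**2 + 20*x + 4)/(2*x**3 + 8*x**2 + 4*x + 16)
This equals f(x) exactly, so the claim holds.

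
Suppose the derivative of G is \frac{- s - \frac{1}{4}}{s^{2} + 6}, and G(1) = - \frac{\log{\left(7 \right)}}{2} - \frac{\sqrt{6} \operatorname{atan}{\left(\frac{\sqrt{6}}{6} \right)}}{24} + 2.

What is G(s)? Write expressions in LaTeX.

G(s) = - \frac{12 \log{\left(s^{2} + 6 \right)} + \sqrt{6} \operatorname{atan}{\left(\frac{\sqrt{6} s}{6} \right)} - 48}{24}

For G(s) to be correct, d/ds[G] must agree with the stated G'(s) identically.
A general antiderivative is - \frac{\log{\left(s^{2} + 6 \right)}}{2} - \frac{\sqrt{6} \operatorname{atan}{\left(\frac{\sqrt{6} s}{6} \right)}}{24} + C.
The condition gives C = - \frac{\log{\left(7 \right)}}{2} - \frac{\sqrt{6} \operatorname{atan}{\left(\frac{\sqrt{6}}{6} \right)}}{24} + 2 - (- \frac{\log{\left(7 \right)}}{2} - \frac{\sqrt{6} \operatorname{atan}{\left(\frac{\sqrt{6}}{6} \right)}}{24}) = 2.
So G(s) = - \frac{12 \log{\left(s^{2} + 6 \right)} + \sqrt{6} \operatorname{atan}{\left(\frac{\sqrt{6} s}{6} \right)} - 48}{24}.
Check: d/ds[- \frac{12 \log{\left(s^{2} + 6 \right)} + \sqrt{6} \operatorname{atan}{\left(\frac{\sqrt{6} s}{6} \right)} - 48}{24}] = \frac{- 4 s - 1}{4 s^{2} + 24}, which equals G'(s).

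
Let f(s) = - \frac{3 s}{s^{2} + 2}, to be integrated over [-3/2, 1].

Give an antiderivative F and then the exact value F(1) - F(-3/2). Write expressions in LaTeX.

Antiderivative: F(s) = - \frac{3 \log{\left(\frac{3 s^{2}}{2} + 3 \right)}}{2}; value = - \frac{3 \log{\left(\frac{9}{2} \right)}}{2} + \frac{3 \log{\left(\frac{51}{8} \right)}}{2}

f matches the chain-rule pattern g'(h)*h' with inner function h(s) = \frac{3 s^{2}}{2} + 3; substituting u = h(s) collapses the integral.
F(s) = - \frac{3 \log{\left(\frac{3 s^{2}}{2} + 3 \right)}}{2} is an antiderivative of f.
Check: d/ds[- \frac{3 \log{\left(\frac{3 s^{2}}{2} + 3 \right)}}{2}] = - \frac{3 s}{s^{2} + 2} = f(s).
F(1) = - \frac{3 \log{\left(\frac{9}{2} \right)}}{2}; F(-3/2) = - \frac{3 \log{\left(\frac{51}{8} \right)}}{2}.
Integral = F(1) - F(-3/2) = - \frac{3 \log{\left(\frac{9}{2} \right)}}{2} + \frac{3 \log{\left(\frac{51}{8} \right)}}{2}.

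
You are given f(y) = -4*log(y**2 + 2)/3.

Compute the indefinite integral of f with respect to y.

Differentiate the proposed F(y) back; it has to land on f(y) exactly.
Check: d/dy[-4*(y*log(y**2 + 2) - 2*y + 2*sqrt(2)*atan(sqrt(2)*y/2))/3] = -4*log(y**2 + 2)/3 = f(y).

F(y) = -4*(y*log(y**2 + 2) - 2*y + 2*sqrt(2)*atan(sqrt(2)*y/2))/3 + C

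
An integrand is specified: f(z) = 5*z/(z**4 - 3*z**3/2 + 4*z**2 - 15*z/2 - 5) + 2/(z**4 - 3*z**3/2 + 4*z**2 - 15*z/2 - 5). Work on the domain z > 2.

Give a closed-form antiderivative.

Factor the denominator ((z - 2)*(2*z + 1)*(z**2 + 5)) and decompose: f = -2*(6*z + 11)/(21*(z**2 + 5)) + 8/(105*(2*z + 1)) + 8/(15*(z - 2)); each piece integrates to a log, atan, or power term.
Check: d/dz[8*log(z - 2)/15 + 4*log(z + 1/2)/105 - 2*log(z**2 + 5)/7 - 22*sqrt(5)*atan(sqrt(5)*z/5)/105] = (10*z + 4)/(2*z**4 - 3*z**3 + 8*z**2 - 15*z - 10), which equals f(z).

An antiderivative is F(z) = 8*log(z - 2)/15 + 4*log(z + 1/2)/105 - 2*log(z**2 + 5)/7 - 22*sqrt(5)*atan(sqrt(5)*z/5)/105.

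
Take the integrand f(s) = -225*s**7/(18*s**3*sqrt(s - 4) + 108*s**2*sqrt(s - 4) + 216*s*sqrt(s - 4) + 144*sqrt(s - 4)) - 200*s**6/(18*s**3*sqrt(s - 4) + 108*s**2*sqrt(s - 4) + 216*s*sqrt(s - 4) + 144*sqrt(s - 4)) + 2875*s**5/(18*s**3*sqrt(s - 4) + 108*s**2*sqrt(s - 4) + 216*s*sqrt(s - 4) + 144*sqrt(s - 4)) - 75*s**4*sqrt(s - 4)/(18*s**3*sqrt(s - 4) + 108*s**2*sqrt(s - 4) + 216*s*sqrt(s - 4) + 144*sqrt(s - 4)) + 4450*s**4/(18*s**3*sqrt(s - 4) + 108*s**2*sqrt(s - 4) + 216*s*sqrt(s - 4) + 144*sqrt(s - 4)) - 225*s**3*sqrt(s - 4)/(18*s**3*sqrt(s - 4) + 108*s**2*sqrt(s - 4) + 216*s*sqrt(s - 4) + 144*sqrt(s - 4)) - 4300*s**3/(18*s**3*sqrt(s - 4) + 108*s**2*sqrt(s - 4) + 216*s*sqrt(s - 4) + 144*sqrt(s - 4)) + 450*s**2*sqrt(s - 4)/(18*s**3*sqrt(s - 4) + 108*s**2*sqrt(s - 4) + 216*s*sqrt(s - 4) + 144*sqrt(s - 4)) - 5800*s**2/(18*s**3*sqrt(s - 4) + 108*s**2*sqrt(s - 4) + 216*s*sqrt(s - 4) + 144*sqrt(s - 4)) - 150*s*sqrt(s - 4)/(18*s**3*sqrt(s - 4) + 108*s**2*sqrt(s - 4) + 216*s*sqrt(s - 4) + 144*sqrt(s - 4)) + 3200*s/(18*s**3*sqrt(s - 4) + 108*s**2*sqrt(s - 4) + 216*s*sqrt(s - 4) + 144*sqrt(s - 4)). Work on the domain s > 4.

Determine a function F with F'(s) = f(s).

An antiderivative is F(s) = -25*s**4*sqrt(s - 4)/9 - 25*s**4/(12*s**2 + 48*s + 48) + 50*s**3*sqrt(s - 4)/9 + 50*s**3/(12*s**2 + 48*s + 48) - 25*s**2*sqrt(s - 4)/9 - 25*s**2/(12*s**2 + 48*s + 48).

f has the shape u'v + uv' for u = -5*(-s**2 + s)**2/3 and v = 5*sqrt(s - 4)/3 + 5/(2*s + 4)**2 — it is the derivative of the product u*v.
Check: d/ds[-25*s**4*sqrt(s - 4)/9 - 25*s**4/(12*s**2 + 48*s + 48) + 50*s**3*sqrt(s - 4)/9 + 50*s**3/(12*s**2 + 48*s + 48) - 25*s**2*sqrt(s - 4)/9 - 25*s**2/(12*s**2 + 48*s + 48)] = (-225*s**7 - 200*s**6 + 2875*s**5 - 75*s**4*sqrt(s - 4) + 4450*s**4 - 225*s**3*sqrt(s - 4) - 4300*s**3 + 450*s**2*sqrt(s - 4) - 5800*s**2 - 150*s*sqrt(s - 4) + 3200*s)/(18*s**3*sqrt(s - 4) + 108*s**2*sqrt(s - 4) + 216*s*sqrt(s - 4) + 144*sqrt(s - 4)), which equals f(s).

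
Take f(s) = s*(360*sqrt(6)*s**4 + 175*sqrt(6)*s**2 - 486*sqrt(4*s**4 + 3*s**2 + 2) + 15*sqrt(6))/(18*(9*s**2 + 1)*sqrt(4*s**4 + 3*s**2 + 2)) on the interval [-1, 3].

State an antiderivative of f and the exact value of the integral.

A candidate is checked by its d/ds: the result must match f(s).
F(s) = 5*sqrt(2*s**4/3 + s**2/2 + 1/3)/3 - 3*log(3*s**2 + 1/3)/2 is an antiderivative of f.
Check: d/ds[5*sqrt(2*s**4/3 + s**2/2 + 1/3)/3 - 3*log(3*s**2 + 1/3)/2] = (360*sqrt(6)*s**5 + 175*sqrt(6)*s**3 - 486*s*sqrt(4*s**4 + 3*s**2 + 2) + 15*sqrt(6)*s)/(162*s**2*sqrt(4*s**4 + 3*s**2 + 2) + 18*sqrt(4*s**4 + 3*s**2 + 2)), which equals f(s).
F(3) = -3*log(82/3)/2 + 5*sqrt(2118)/18; F(-1) = -3*log(10/3)/2 + 5*sqrt(6)/6.
Integral = F(3) - F(-1) = -3*log(82/3)/2 - 5*sqrt(6)/6 + 3*log(10/3)/2 + 5*sqrt(2118)/18.

Antiderivative: F(s) = 5*sqrt(2*s**4/3 + s**2/2 + 1/3)/3 - 3*log(3*s**2 + 1/3)/2; value = -3*log(82/3)/2 - 5*sqrt(6)/6 + 3*log(10/3)/2 + 5*sqrt(2118)/18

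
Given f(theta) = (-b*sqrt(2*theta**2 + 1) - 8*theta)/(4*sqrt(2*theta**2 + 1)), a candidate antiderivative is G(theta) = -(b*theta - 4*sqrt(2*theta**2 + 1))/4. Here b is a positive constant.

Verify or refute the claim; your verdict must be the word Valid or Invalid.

Invalid: d/dtheta[G] - f = 4*theta/sqrt(2*theta**2 + 1), which is not 0.

d/dtheta[G] = (-b*sqrt(2*theta**2 + 1) + 8*theta)/(4*sqrt(2*theta**2 + 1))
d/dtheta[G] - f(theta) = 4*theta/sqrt(2*theta**2 + 1) != 0.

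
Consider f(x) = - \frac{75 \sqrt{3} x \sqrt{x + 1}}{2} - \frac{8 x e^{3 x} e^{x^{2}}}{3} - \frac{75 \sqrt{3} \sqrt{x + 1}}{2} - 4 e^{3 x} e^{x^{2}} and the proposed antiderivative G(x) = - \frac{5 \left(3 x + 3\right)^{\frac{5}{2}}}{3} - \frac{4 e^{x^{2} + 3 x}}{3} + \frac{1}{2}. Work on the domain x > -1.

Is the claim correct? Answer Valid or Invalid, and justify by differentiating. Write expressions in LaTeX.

Valid - the claim checks out under differentiation.

d/dx[G] = - \frac{75 \sqrt{3} x \sqrt{x + 1}}{2} - \frac{8 x e^{3 x} e^{x^{2}}}{3} - \frac{75 \sqrt{3} \sqrt{x + 1}}{2} - 4 e^{3 x} e^{x^{2}}
This equals f(x) exactly, so the claim holds.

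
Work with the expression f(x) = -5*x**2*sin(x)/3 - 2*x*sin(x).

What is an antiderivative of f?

The integrand splits into summands that can be handled one at a time.
Check: d/dx[5*x**2*cos(x)/3 - 10*x*sin(x)/3 + 2*x*cos(x) - 2*sin(x) - 10*cos(x)/3] = -5*x**2*sin(x)/3 - 2*x*sin(x) = f(x).

An antiderivative is F(x) = 5*x**2*cos(x)/3 - 10*x*sin(x)/3 + 2*x*cos(x) - 2*sin(x) - 10*cos(x)/3.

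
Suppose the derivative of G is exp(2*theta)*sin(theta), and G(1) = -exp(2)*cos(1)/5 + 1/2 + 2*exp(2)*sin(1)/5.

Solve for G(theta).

A first test for any G(theta): its theta-derivative must equal the given G'(theta).
A general antiderivative is 2*exp(2*theta)*sin(theta)/5 - exp(2*theta)*cos(theta)/5 + C.
The condition gives C = -exp(2)*cos(1)/5 + 1/2 + 2*exp(2)*sin(1)/5 - (-exp(2)*cos(1)/5 + 2*exp(2)*sin(1)/5) = 1/2.
So G(theta) = 2*exp(2*theta)*sin(theta)/5 - exp(2*theta)*cos(theta)/5 + 1/2.
Check: d/dtheta[2*exp(2*theta)*sin(theta)/5 - exp(2*theta)*cos(theta)/5 + 1/2] = exp(2*theta)*sin(theta) = G'(theta).

G(theta) = 2*exp(2*theta)*sin(theta)/5 - exp(2*theta)*cos(theta)/5 + 1/2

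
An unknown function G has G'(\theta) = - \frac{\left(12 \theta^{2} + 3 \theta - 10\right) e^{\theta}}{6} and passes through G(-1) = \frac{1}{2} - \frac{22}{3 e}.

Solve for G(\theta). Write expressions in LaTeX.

G(\theta) = \frac{\left(- 12 \theta^{2} + 21 \theta - 11\right) e^{\theta} + 3}{6}

G'(\theta) has the shape u'v + uv' for u = - 2 \theta^{2} + \frac{7 \theta}{2} - \frac{11}{6} and v = e^{\theta} — it is the derivative of the product u*v.
A general antiderivative is \frac{\left(- 12 \theta^{2} + 21 \theta - 11\right) e^{\theta}}{6} + C.
The condition gives C = \frac{1}{2} - \frac{22}{3 e} - (- \frac{22}{3 e}) = \frac{1}{2}.
So G(\theta) = \frac{\left(- 12 \theta^{2} + 21 \theta - 11\right) e^{\theta} + 3}{6}.
Check: d/d\theta[\frac{\left(- 12 \theta^{2} + 21 \theta - 11\right) e^{\theta} + 3}{6}] = - 2 \theta^{2} e^{\theta} - \frac{\theta e^{\theta}}{2} + \frac{5 e^{\theta}}{3}, which equals G'(\theta).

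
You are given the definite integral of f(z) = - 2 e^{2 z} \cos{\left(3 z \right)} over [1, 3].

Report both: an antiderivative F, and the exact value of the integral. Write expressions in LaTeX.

Antiderivative: F(z) = - \frac{6 e^{2 z} \sin{\left(3 z \right)}}{13} - \frac{4 e^{2 z} \cos{\left(3 z \right)}}{13}; value = - \frac{6 e^{6} \sin{\left(9 \right)}}{13} + \frac{4 e^{2} \cos{\left(3 \right)}}{13} + \frac{6 e^{2} \sin{\left(3 \right)}}{13} - \frac{4 e^{6} \cos{\left(9 \right)}}{13}

Whatever form F(z) takes, F'(z) = f(z) is non-negotiable.
F(z) = - \frac{6 e^{2 z} \sin{\left(3 z \right)}}{13} - \frac{4 e^{2 z} \cos{\left(3 z \right)}}{13} is an antiderivative of f.
Check: d/dz[- \frac{6 e^{2 z} \sin{\left(3 z \right)}}{13} - \frac{4 e^{2 z} \cos{\left(3 z \right)}}{13}] = - 2 e^{2 z} \cos{\left(3 z \right)} = f(z).
F(3) = - \frac{6 e^{6} \sin{\left(9 \right)}}{13} - \frac{4 e^{6} \cos{\left(9 \right)}}{13}; F(1) = - \frac{6 e^{2} \sin{\left(3 \right)}}{13} - \frac{4 e^{2} \cos{\left(3 \right)}}{13}.
Integral = F(3) - F(1) = - \frac{6 e^{6} \sin{\left(9 \right)}}{13} + \frac{4 e^{2} \cos{\left(3 \right)}}{13} + \frac{6 e^{2} \sin{\left(3 \right)}}{13} - \frac{4 e^{6} \cos{\left(9 \right)}}{13}.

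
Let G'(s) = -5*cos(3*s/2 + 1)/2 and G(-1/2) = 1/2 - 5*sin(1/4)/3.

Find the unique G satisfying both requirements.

G(s) = (3 - 10*sin(3*s/2 + 1))/6

Whatever form G(s) takes, its d/ds must return the stated G'(s).
A general antiderivative is -5*sin(3*s/2 + 1)/3 + C.
The condition gives C = 1/2 - 5*sin(1/4)/3 - (-5*sin(1/4)/3) = 1/2.
So G(s) = (3 - 10*sin(3*s/2 + 1))/6.
Check: d/ds[(3 - 10*sin(3*s/2 + 1))/6] = -5*cos(3*s/2 + 1)/2 = G'(s).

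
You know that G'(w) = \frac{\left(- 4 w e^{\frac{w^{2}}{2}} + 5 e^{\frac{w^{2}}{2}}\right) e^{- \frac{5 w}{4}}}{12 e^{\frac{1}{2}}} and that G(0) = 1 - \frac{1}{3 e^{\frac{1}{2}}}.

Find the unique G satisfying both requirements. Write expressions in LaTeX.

G(w) = - \frac{-3 + \frac{e^{- \frac{5 w}{4}} e^{\frac{w^{2}}{2}}}{e^{\frac{1}{2}}}}{3}

The substitution u = \frac{w^{2}}{2} - \frac{5 w}{4} - \frac{1}{2} works: G'(w) is exactly (dG/du)*(du/dw) for that inner function.
A general antiderivative is - \frac{e^{\frac{w^{2}}{2} - \frac{5 w}{4} - \frac{1}{2}}}{3} + C.
The condition gives C = 1 - \frac{1}{3 e^{\frac{1}{2}}} - (- \frac{1}{3 e^{\frac{1}{2}}}) = 1.
So G(w) = - \frac{-3 + \frac{e^{- \frac{5 w}{4}} e^{\frac{w^{2}}{2}}}{e^{\frac{1}{2}}}}{3}.
Check: d/dw[- \frac{-3 + \frac{e^{- \frac{5 w}{4}} e^{\frac{w^{2}}{2}}}{e^{\frac{1}{2}}}}{3}] = \frac{\left(- 4 w e^{\frac{w^{2}}{2}} + 5 e^{\frac{w^{2}}{2}}\right) e^{- \frac{5 w}{4}}}{12 e^{\frac{1}{2}}} = G'(w).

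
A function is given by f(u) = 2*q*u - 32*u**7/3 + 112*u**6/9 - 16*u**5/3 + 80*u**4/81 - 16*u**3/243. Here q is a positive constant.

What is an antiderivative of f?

Integrate term by term and add the pieces.
Check: d/du[q*u**2 - 4*u**8/3 + 16*u**7/9 - 8*u**6/9 + 16*u**5/81 - 4*u**4/243] = 2*q*u - 32*u**7/3 + 112*u**6/9 - 16*u**5/3 + 80*u**4/81 - 16*u**3/243 = f(u).

An antiderivative is F(u) = q*u**2 - 4*u**8/3 + 16*u**7/9 - 8*u**6/9 + 16*u**5/81 - 4*u**4/243.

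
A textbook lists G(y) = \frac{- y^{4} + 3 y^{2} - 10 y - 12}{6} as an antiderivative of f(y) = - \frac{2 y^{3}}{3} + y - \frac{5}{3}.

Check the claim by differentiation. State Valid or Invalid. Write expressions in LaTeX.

d/dy[G] = - \frac{2 y^{3}}{3} + y - \frac{5}{3}
This equals f(y) exactly, so the claim holds.

Valid - the claim checks out under differentiation.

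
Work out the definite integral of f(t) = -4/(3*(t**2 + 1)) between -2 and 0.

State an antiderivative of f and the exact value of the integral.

A first test for any F(t): its t-derivative must equal f(t) identically.
F(t) = -4*atan(t)/3 is an antiderivative of f.
Check: d/dt[-4*atan(t)/3] = -4/(3*t**2 + 3), which equals f(t).
F(0) = 0; F(-2) = 4*atan(2)/3.
Integral = F(0) - F(-2) = -4*atan(2)/3.

Antiderivative: F(t) = -4*atan(t)/3; value = -4*atan(2)/3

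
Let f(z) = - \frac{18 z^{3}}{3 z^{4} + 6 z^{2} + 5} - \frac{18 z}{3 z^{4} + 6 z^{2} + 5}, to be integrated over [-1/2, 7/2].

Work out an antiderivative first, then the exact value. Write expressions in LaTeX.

Antiderivative: F(z) = - \frac{3 \log{\left(z^{4} + 2 z^{2} + \frac{5}{3} \right)}}{2}; value = - \frac{3 \log{\left(\frac{8459}{48} \right)}}{2} + \frac{3 \log{\left(\frac{107}{48} \right)}}{2}

f matches the chain-rule pattern g'(h)*h' with inner function h(z) = z^{4} + 2 z^{2} + \frac{5}{3}; substituting u = h(z) collapses the integral.
F(z) = - \frac{3 \log{\left(z^{4} + 2 z^{2} + \frac{5}{3} \right)}}{2} is an antiderivative of f.
Check: d/dz[- \frac{3 \log{\left(z^{4} + 2 z^{2} + \frac{5}{3} \right)}}{2}] = \frac{- 18 z^{3} - 18 z}{3 z^{4} + 6 z^{2} + 5}, which equals f(z).
F(7/2) = - \frac{3 \log{\left(\frac{8459}{48} \right)}}{2}; F(-1/2) = - \frac{3 \log{\left(\frac{107}{48} \right)}}{2}.
Integral = F(7/2) - F(-1/2) = - \frac{3 \log{\left(\frac{8459}{48} \right)}}{2} + \frac{3 \log{\left(\frac{107}{48} \right)}}{2}.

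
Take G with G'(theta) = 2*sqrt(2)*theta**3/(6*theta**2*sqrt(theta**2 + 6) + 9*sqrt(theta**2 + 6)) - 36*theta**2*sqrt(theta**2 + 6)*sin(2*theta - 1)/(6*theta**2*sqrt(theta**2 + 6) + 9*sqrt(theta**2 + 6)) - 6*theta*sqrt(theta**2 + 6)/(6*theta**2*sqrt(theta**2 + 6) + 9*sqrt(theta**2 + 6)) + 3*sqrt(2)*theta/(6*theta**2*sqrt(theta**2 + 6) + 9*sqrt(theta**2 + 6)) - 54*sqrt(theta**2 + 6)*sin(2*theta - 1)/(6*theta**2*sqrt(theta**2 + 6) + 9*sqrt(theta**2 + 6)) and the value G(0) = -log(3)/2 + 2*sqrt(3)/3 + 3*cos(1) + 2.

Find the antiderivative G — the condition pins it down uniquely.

The integrand splits into summands that can be handled one at a time.
A general antiderivative is 2*sqrt(theta**2/2 + 3)/3 - log(2*theta**2 + 3)/2 + 3*cos(2*theta - 1) + C.
The condition gives C = -log(3)/2 + 2*sqrt(3)/3 + 3*cos(1) + 2 - (-log(3)/2 + 2*sqrt(3)/3 + 3*cos(1)) = 2.
So G(theta) = 2*sqrt(theta**2/2 + 3)/3 - log(2*theta**2 + 3)/2 + 3*cos(2*theta - 1) + 2.
Check: d/dtheta[2*sqrt(theta**2/2 + 3)/3 - log(2*theta**2 + 3)/2 + 3*cos(2*theta - 1) + 2] = (2*sqrt(2)*theta**3 - 36*theta**2*sqrt(theta**2 + 6)*sin(2*theta - 1) - 6*theta*sqrt(theta**2 + 6) + 3*sqrt(2)*theta - 54*sqrt(theta**2 + 6)*sin(2*theta - 1))/(6*theta**2*sqrt(theta**2 + 6) + 9*sqrt(theta**2 + 6)), which equals G'(theta).

G(theta) = 2*sqrt(theta**2/2 + 3)/3 - log(2*theta**2 + 3)/2 + 3*cos(2*theta - 1) + 2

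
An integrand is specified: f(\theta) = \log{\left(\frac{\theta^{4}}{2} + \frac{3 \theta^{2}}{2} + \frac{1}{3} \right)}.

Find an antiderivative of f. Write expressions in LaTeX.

A first test for any F(\theta): its \theta-derivative must equal f(\theta) identically.
Check: d/d\theta[\frac{3 \theta \log{\left(\frac{\theta^{4}}{2} + \frac{3 \theta^{2}}{2} + \frac{1}{3} \right)} - 12 \theta + \sqrt{6} \sqrt{9 - \sqrt{57}} \operatorname{atan}{\left(\frac{\sqrt{6} \theta}{\sqrt{9 - \sqrt{57}}} \right)} + \sqrt{6} \sqrt{\sqrt{57} + 9} \operatorname{atan}{\left(\frac{\sqrt{6} \theta}{\sqrt{\sqrt{57} + 9}} \right)}}{3}] = \log{\left(3 \theta^{4} + 9 \theta^{2} + 2 \right)} - \log{\left(6 \right)}, which equals f(\theta).

An antiderivative is F(\theta) = \frac{3 \theta \log{\left(\frac{\theta^{4}}{2} + \frac{3 \theta^{2}}{2} + \frac{1}{3} \right)} - 12 \theta + \sqrt{6} \sqrt{9 - \sqrt{57}} \operatorname{atan}{\left(\frac{\sqrt{6} \theta}{\sqrt{9 - \sqrt{57}}} \right)} + \sqrt{6} \sqrt{\sqrt{57} + 9} \operatorname{atan}{\left(\frac{\sqrt{6} \theta}{\sqrt{\sqrt{57} + 9}} \right)}}{3}.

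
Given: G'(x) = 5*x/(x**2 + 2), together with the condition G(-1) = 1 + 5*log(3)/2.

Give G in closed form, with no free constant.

G(x) = 5*log(x**2 + 2)/2 + 1

The substitution u = x**2 + 2 works: G'(x) is exactly (dG/du)*(du/dx) for that inner function.
A general antiderivative is 5*log(x**2 + 2)/2 + C.
The condition gives C = 1 + 5*log(3)/2 - (5*log(3)/2) = 1.
So G(x) = 5*log(x**2 + 2)/2 + 1.
Check: d/dx[5*log(x**2 + 2)/2 + 1] = 5*x/(x**2 + 2) = G'(x).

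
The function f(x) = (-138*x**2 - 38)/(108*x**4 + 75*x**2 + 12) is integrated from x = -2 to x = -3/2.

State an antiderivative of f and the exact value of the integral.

Antiderivative: F(x) = -5*atan(3*x/2)/3 - atan(2*x)/3; value = -4*atan(3)/3 - atan(4)/3 + 5*atan(9/4)/3

Differentiate the proposed F(x) back; it has to land on f(x) exactly.
F(x) = -5*atan(3*x/2)/3 - atan(2*x)/3 is an antiderivative of f.
Check: d/dx[-5*atan(3*x/2)/3 - atan(2*x)/3] = (-138*x**2 - 38)/(108*x**4 + 75*x**2 + 12) = f(x).
F(-3/2) = atan(3)/3 + 5*atan(9/4)/3; F(-2) = atan(4)/3 + 5*atan(3)/3.
Integral = F(-3/2) - F(-2) = -4*atan(3)/3 - atan(4)/3 + 5*atan(9/4)/3.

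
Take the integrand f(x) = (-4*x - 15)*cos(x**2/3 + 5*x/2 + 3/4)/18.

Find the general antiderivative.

f matches the chain-rule pattern g'(h)*h' with inner function h(x) = x**2/3 + 5*x/2 + 3/4; substituting u = h(x) collapses the integral.
Check: d/dx[-sin(x**2/3 + 5*x/2 + 3/4)/3] = -2*x*cos(x**2/3 + 5*x/2 + 3/4)/9 - 5*cos(x**2/3 + 5*x/2 + 3/4)/6, which equals f(x).

F(x) = -sin(x**2/3 + 5*x/2 + 3/4)/3 + C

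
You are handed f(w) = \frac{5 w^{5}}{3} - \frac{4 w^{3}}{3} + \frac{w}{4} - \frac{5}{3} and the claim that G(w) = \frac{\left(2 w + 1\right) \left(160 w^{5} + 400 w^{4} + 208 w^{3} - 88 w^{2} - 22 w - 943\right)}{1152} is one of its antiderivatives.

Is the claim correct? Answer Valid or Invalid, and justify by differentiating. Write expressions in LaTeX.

Invalid: d/dw[G] - f = \frac{25 w^{4}}{6} + \frac{25 w^{3}}{6} + \frac{w^{2}}{12} - \frac{23 w}{48} + \frac{1}{96}, which is not 0.

d/dw[G] = \frac{5 w^{5}}{3} + \frac{25 w^{4}}{6} + \frac{17 w^{3}}{6} + \frac{w^{2}}{12} - \frac{11 w}{48} - \frac{53}{32}
d/dw[G] - f(w) = \frac{25 w^{4}}{6} + \frac{25 w^{3}}{6} + \frac{w^{2}}{12} - \frac{23 w}{48} + \frac{1}{96} != 0.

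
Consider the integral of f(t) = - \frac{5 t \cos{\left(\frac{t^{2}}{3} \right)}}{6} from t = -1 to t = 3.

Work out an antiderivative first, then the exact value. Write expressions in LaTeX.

Antiderivative: F(t) = - \frac{5 \sin{\left(\frac{t^{2}}{3} \right)}}{4}; value = - \frac{5 \sin{\left(3 \right)}}{4} + \frac{5 \sin{\left(\frac{1}{3} \right)}}{4}

f matches the chain-rule pattern g'(h)*h' with inner function h(t) = \frac{t^{2}}{3}; substituting u = h(t) collapses the integral.
F(t) = - \frac{5 \sin{\left(\frac{t^{2}}{3} \right)}}{4} is an antiderivative of f.
Check: d/dt[- \frac{5 \sin{\left(\frac{t^{2}}{3} \right)}}{4}] = - \frac{5 t \cos{\left(\frac{t^{2}}{3} \right)}}{6} = f(t).
F(3) = - \frac{5 \sin{\left(3 \right)}}{4}; F(-1) = - \frac{5 \sin{\left(\frac{1}{3} \right)}}{4}.
Integral = F(3) - F(-1) = - \frac{5 \sin{\left(3 \right)}}{4} + \frac{5 \sin{\left(\frac{1}{3} \right)}}{4}.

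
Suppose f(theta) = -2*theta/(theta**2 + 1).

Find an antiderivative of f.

An antiderivative is F(theta) = -log(theta**2 + 1).

The substitution u = theta**2 + 1 works: f is exactly (dF/du)*(du/dtheta) for that inner function.
Check: d/dtheta[-log(theta**2 + 1)] = -2*theta/(theta**2 + 1) = f(theta).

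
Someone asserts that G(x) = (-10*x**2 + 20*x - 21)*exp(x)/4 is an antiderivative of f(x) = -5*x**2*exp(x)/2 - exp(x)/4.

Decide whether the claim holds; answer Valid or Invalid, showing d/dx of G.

d/dx[G] = -5*x**2*exp(x)/2 - exp(x)/4
This equals f(x) exactly, so the claim holds.

Valid. The derivative of G reproduces f.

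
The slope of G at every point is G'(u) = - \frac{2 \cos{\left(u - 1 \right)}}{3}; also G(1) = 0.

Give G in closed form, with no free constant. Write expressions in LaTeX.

For G(u) to be correct, d/du[G] must agree with the stated G'(u) identically.
A general antiderivative is - \frac{2 \sin{\left(u - 1 \right)}}{3} + C.
The condition gives C = 0 - (0) = 0.
So G(u) = - \frac{2 \sin{\left(u - 1 \right)}}{3}.
Check: d/du[- \frac{2 \sin{\left(u - 1 \right)}}{3}] = - \frac{2 \cos{\left(u - 1 \right)}}{3} = G'(u).

G(u) = - \frac{2 \sin{\left(u - 1 \right)}}{3}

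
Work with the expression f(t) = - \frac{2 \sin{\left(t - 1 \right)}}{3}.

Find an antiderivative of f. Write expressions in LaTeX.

An antiderivative is F(t) = \frac{2 \cos{\left(t - 1 \right)}}{3}.

For F(t) to be correct the identity F'(t) - f(t) = 0 must hold.
Check: d/dt[\frac{2 \cos{\left(t - 1 \right)}}{3}] = - \frac{2 \sin{\left(t - 1 \right)}}{3} = f(t).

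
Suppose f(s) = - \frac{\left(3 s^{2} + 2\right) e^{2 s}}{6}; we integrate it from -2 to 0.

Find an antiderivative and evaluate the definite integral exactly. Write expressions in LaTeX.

Recognize the product-rule pattern: f = u'v + uv' with u = - \frac{s^{2}}{4} + \frac{s}{4} - \frac{7}{24}, v = e^{2 s}, so integration by parts undoes it.
F(s) = - \frac{s^{2} e^{2 s}}{4} + \frac{s e^{2 s}}{4} - \frac{7 e^{2 s}}{24} is an antiderivative of f.
Check: d/ds[- \frac{s^{2} e^{2 s}}{4} + \frac{s e^{2 s}}{4} - \frac{7 e^{2 s}}{24}] = - \frac{s^{2} e^{2 s}}{2} - \frac{e^{2 s}}{3}, which equals f(s).
F(0) = - \frac{7}{24}; F(-2) = - \frac{43}{24 e^{4}}.
Integral = F(0) - F(-2) = - \frac{7}{24} + \frac{43}{24 e^{4}}.

Antiderivative: F(s) = - \frac{s^{2} e^{2 s}}{4} + \frac{s e^{2 s}}{4} - \frac{7 e^{2 s}}{24}; value = - \frac{7}{24} + \frac{43}{24 e^{4}}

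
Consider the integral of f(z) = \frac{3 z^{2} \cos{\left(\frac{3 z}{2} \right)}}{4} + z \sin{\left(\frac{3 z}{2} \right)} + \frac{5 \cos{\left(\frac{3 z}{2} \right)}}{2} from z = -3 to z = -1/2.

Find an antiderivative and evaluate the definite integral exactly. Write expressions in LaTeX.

Antiderivative: F(z) = \frac{\left(3 z^{2} + 10\right) \sin{\left(\frac{3 z}{2} \right)}}{6}; value = \frac{37 \sin{\left(\frac{9}{2} \right)}}{6} - \frac{43 \sin{\left(\frac{3}{4} \right)}}{24}

f has the shape u'v + uv' for u = \frac{z^{2}}{2} + \frac{5}{3} and v = \sin{\left(\frac{3 z}{2} \right)} — it is the derivative of the product u*v.
F(z) = \frac{\left(3 z^{2} + 10\right) \sin{\left(\frac{3 z}{2} \right)}}{6} is an antiderivative of f.
Check: d/dz[\frac{\left(3 z^{2} + 10\right) \sin{\left(\frac{3 z}{2} \right)}}{6}] = \frac{3 z^{2} \cos{\left(\frac{3 z}{2} \right)}}{4} + z \sin{\left(\frac{3 z}{2} \right)} + \frac{5 \cos{\left(\frac{3 z}{2} \right)}}{2} = f(z).
F(-1/2) = - \frac{43 \sin{\left(\frac{3}{4} \right)}}{24}; F(-3) = - \frac{37 \sin{\left(\frac{9}{2} \right)}}{6}.
Integral = F(-1/2) - F(-3) = \frac{37 \sin{\left(\frac{9}{2} \right)}}{6} - \frac{43 \sin{\left(\frac{3}{4} \right)}}{24}.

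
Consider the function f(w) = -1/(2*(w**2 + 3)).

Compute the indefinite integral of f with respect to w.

For F(w) to be correct the identity F'(w) - f(w) = 0 must hold.
Check: d/dw[-sqrt(3)*atan(sqrt(3)*w/3)/6] = -1/(2*w**2 + 6), which equals f(w).

F(w) = -sqrt(3)*atan(sqrt(3)*w/3)/6 + C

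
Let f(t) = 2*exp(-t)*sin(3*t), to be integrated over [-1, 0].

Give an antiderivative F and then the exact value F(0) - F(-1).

Antiderivative: F(t) = -(sin(3*t) + 3*cos(3*t))*exp(-t)/5; value = 3*exp(1)*cos(3)/5 - 3/5 - exp(1)*sin(3)/5

Recover f(t) by differentiating a candidate F(t); any mismatch rules it out.
F(t) = -(sin(3*t) + 3*cos(3*t))*exp(-t)/5 is an antiderivative of f.
Check: d/dt[-(sin(3*t) + 3*cos(3*t))*exp(-t)/5] = 2*exp(-t)*sin(3*t) = f(t).
F(0) = -3/5; F(-1) = exp(1)*sin(3)/5 - 3*exp(1)*cos(3)/5.
Integral = F(0) - F(-1) = 3*exp(1)*cos(3)/5 - 3/5 - exp(1)*sin(3)/5.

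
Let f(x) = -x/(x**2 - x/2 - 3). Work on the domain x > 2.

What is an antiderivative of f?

The denominator factors as (x - 2)*(2*x + 3); partial fractions split f into directly integrable pieces: -6/(7*(2*x + 3)) - 4/(7*(x - 2)).
Check: d/dx[(-4*log(x - 2) - 3*log(x + 3/2))/7] = -2*x/(2*x**2 - x - 6), which equals f(x).

An antiderivative is F(x) = (-4*log(x - 2) - 3*log(x + 3/2))/7.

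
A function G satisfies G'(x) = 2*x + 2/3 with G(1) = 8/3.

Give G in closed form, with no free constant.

G(x) = x**2 + 2*x/3 + 1

Since d/dx undoes antidifferentiation here, G(x) must give back the stated G'(x).
A general antiderivative is x**2 + 2*x/3 + 1/2 + C.
The condition gives C = 8/3 - (13/6) = 1/2.
So G(x) = x**2 + 2*x/3 + 1.
Check: d/dx[x**2 + 2*x/3 + 1] = 2*x + 2/3 = G'(x).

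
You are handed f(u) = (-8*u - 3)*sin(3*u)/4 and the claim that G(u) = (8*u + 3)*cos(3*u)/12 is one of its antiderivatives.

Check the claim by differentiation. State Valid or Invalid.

d/du[G] = -2*u*sin(3*u) - 3*sin(3*u)/4 + 2*cos(3*u)/3
d/du[G] - f(u) = 2*cos(3*u)/3 != 0.

Invalid: d/du[G] - f = 2*cos(3*u)/3, which is not 0.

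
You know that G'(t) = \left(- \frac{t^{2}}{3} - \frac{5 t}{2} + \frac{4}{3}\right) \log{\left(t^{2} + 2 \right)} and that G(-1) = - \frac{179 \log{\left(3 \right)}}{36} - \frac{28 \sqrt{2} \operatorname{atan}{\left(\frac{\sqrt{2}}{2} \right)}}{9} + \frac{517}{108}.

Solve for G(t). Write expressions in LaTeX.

Check a candidate G(t) by differentiating: d/dt[G] must match the given G'(t).
A general antiderivative is \frac{2 t^{3}}{27} + \frac{5 t^{2}}{4} - \frac{28 t}{9} + \left(- \frac{t^{3}}{9} - \frac{5 t^{2}}{4} + \frac{4 t}{3}\right) \log{\left(t^{2} + 2 \right)} - \frac{5 \log{\left(t^{2} + 2 \right)}}{2} + \frac{28 \sqrt{2} \operatorname{atan}{\left(\frac{\sqrt{2} t}{2} \right)}}{9} + C.
The condition gives C = - \frac{179 \log{\left(3 \right)}}{36} - \frac{28 \sqrt{2} \operatorname{atan}{\left(\frac{\sqrt{2}}{2} \right)}}{9} + \frac{517}{108} - (- \frac{179 \log{\left(3 \right)}}{36} - \frac{28 \sqrt{2} \operatorname{atan}{\left(\frac{\sqrt{2}}{2} \right)}}{9} + \frac{463}{108}) = \frac{1}{2}.
So G(t) = \frac{2 t^{3}}{27} + \frac{5 t^{2}}{4} - \frac{28 t}{9} + \left(- \frac{t^{3}}{9} - \frac{5 t^{2}}{4} + \frac{4 t}{3}\right) \log{\left(t^{2} + 2 \right)} - \frac{5 \log{\left(t^{2} + 2 \right)}}{2} + \frac{28 \sqrt{2} \operatorname{atan}{\left(\frac{\sqrt{2} t}{2} \right)}}{9} + \frac{1}{2}.
Check: d/dt[\frac{2 t^{3}}{27} + \frac{5 t^{2}}{4} - \frac{28 t}{9} + \left(- \frac{t^{3}}{9} - \frac{5 t^{2}}{4} + \frac{4 t}{3}\right) \log{\left(t^{2} + 2 \right)} - \frac{5 \log{\left(t^{2} + 2 \right)}}{2} + \frac{28 \sqrt{2} \operatorname{atan}{\left(\frac{\sqrt{2} t}{2} \right)}}{9} + \frac{1}{2}] = - \frac{t^{2} \log{\left(t^{2} + 2 \right)}}{3} - \frac{5 t \log{\left(t^{2} + 2 \right)}}{2} + \frac{4 \log{\left(t^{2} + 2 \right)}}{3}, which equals G'(t).

G(t) = \frac{2 t^{3}}{27} + \frac{5 t^{2}}{4} - \frac{28 t}{9} + \left(- \frac{t^{3}}{9} - \frac{5 t^{2}}{4} + \frac{4 t}{3}\right) \log{\left(t^{2} + 2 \right)} - \frac{5 \log{\left(t^{2} + 2 \right)}}{2} + \frac{28 \sqrt{2} \operatorname{atan}{\left(\frac{\sqrt{2} t}{2} \right)}}{9} + \frac{1}{2}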